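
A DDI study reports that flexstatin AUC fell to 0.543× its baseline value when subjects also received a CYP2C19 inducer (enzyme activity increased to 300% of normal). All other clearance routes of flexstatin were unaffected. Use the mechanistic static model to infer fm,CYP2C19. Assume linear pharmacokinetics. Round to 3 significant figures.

0.421

CL'/CL = 1 / 0.543 = 1.842
3·fm + (1 − fm) = 1.842
fm = (1.842 − 1) / (3 − 1) = 0.421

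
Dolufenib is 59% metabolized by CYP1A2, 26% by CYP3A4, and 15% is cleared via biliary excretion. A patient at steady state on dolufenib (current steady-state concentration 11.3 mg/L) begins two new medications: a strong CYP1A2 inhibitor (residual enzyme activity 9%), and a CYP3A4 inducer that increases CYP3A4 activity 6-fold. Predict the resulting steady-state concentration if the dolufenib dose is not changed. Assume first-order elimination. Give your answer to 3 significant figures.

6.41 mg/L

The CYP1A2 pathway (59% of clearance) is reduced to 0.09× activity: 0.59 × 0.09 = 0.0531.
The CYP3A4 pathway (26% of clearance) is boosted to 6× activity: 0.26 × 6 = 1.56.
The remaining 15% of clearance is unaffected.
New clearance relative to baseline: 0.0531 + 1.56 + 0.15 = 1.7631.
Dividing the baseline by the relative clearance: 11.3 / 1.7631 = 6.41 mg/L.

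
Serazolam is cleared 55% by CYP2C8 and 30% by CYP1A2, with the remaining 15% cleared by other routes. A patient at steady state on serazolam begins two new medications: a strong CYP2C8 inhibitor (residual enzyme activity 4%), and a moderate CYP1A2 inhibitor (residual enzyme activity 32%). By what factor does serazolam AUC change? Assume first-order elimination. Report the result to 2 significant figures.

3.7

CYP2C8: 0.55 × 0.04 = 0.022
CYP1A2: 0.3 × 0.32 = 0.096
Other: 0.15 (unchanged)
New clearance relative to baseline: 0.022 + 0.096 + 0.15 = 0.268.
AUC ∝ 1/CL: fold-change = 1 / 0.268 = 3.7.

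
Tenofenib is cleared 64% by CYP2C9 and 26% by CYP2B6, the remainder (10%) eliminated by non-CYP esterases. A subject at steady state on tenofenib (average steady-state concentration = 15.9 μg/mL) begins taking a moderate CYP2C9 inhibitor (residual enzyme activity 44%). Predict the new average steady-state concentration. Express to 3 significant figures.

The CYP2C9 pathway (64% of clearance) drops to 0.44× activity: 0.64 × 0.44 = 0.2816.
CYP2B6 (26%) and the residual 10% are unaffected.
New clearance relative to baseline: 0.2816 + 0.26 + 0.1 = 0.6416.
New average steady-state concentration = baseline ÷ relative clearance = 15.9 / 0.6416 = 24.8 μg/mL.

24.8 μg/mL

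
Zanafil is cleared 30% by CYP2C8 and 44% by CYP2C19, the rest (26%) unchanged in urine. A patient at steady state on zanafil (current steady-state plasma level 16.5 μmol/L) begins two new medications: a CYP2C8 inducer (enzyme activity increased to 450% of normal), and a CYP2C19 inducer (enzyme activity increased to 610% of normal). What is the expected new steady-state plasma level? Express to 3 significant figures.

3.84 μmol/L

The CYP2C8 pathway (30% of clearance) is boosted to 4.5× activity: 0.3 × 4.5 = 1.35.
The CYP2C19 pathway (44% of clearance) rises to 6.1× activity: 0.44 × 6.1 = 2.684.
The remaining 26% of clearance is unaffected.
New clearance relative to baseline: 1.35 + 2.684 + 0.26 = 4.294.
New steady-state plasma level = 16.5 / 4.294 = 3.84 μmol/L (concentration scales inversely with clearance).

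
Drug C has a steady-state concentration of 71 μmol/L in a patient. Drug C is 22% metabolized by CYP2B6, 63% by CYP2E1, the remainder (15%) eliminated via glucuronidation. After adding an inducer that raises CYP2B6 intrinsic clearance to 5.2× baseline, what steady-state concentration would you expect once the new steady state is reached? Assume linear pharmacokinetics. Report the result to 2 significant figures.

37 μmol/L

CYP2B6: 0.22 × 5.2 = 1.144
CYP2E1: 0.63 (unchanged)
Other: 0.15 (unchanged)
CL_new/CL_old = 1.144 + 0.63 + 0.15 = 1.924.
New steady-state concentration = baseline ÷ relative clearance = 71 / 1.924 = 37 μmol/L.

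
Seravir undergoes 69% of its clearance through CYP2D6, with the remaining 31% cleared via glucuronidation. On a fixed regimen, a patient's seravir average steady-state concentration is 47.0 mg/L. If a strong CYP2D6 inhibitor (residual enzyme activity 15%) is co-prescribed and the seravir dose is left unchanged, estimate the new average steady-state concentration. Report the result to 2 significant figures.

1.1 × 10² mg/L

The CYP2D6 pathway (69% of clearance) is reduced to 0.15× activity: 0.69 × 0.15 = 0.1035.
Non-CYP routes (31%) are unchanged.
New clearance relative to baseline: 0.1035 + 0.31 = 0.4135.
With dosing unchanged, average steady-state concentration scales as 1/CL: 47.0 / 0.4135 = 1.1 × 10² mg/L.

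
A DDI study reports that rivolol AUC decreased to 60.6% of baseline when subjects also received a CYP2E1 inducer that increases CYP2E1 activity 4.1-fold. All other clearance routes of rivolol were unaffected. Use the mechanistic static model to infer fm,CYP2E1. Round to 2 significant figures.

CL'/CL = 1 / 0.606 = 1.65
4.1·fm + (1 − fm) = 1.65
fm = (1.65 − 1) / (4.1 − 1) = 0.21

0.21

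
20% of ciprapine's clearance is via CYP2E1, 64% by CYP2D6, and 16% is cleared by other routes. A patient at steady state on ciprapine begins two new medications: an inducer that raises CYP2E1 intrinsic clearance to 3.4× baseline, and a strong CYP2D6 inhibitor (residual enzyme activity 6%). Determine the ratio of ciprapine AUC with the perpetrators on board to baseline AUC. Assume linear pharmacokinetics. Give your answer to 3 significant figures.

The CYP2E1 pathway (20% of clearance) increases to 3.4× activity: 0.2 × 3.4 = 0.68.
The CYP2D6 pathway (64% of clearance) is reduced to 0.06× activity: 0.64 × 0.06 = 0.0384.
The remaining 16% of clearance is unaffected.
CL_new/CL_old = 0.68 + 0.0384 + 0.16 = 0.8784.
AUC ∝ 1/CL: fold-change = 1 / 0.8784 = 1.14.

1.14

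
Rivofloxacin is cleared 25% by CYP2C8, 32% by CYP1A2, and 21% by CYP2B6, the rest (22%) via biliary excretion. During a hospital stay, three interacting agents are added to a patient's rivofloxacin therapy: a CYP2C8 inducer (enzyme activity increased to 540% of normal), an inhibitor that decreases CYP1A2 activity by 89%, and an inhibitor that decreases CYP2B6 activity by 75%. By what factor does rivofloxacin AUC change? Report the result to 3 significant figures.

The CYP2C8 pathway (25% of clearance) increases to 5.4× activity: 0.25 × 5.4 = 1.35.
The CYP1A2 pathway (32% of clearance) is reduced to 0.11× activity: 0.32 × 0.11 = 0.0352.
The CYP2B6 pathway (21% of clearance) drops to 0.25× activity: 0.21 × 0.25 = 0.0525.
Non-CYP routes (22%) are unchanged.
Relative clearance = 1.35 + 0.0352 + 0.0525 + 0.22 = 1.6577.
Net AUC ratio = 1 / 1.6577 = 0.603.

0.603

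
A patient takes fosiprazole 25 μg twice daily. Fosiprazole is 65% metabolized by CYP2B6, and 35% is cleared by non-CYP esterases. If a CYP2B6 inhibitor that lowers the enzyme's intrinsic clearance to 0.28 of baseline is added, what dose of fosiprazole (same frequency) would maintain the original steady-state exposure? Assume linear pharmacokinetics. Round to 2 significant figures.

CYP2B6: 0.65 × 0.28 = 0.182
Other: 0.35 (unchanged)
CL_new/CL_old = 0.182 + 0.35 = 0.532.
To maintain the same steady-state level, dose must scale with clearance: new dose = 25 × 0.532 = 13 μg.

13 μg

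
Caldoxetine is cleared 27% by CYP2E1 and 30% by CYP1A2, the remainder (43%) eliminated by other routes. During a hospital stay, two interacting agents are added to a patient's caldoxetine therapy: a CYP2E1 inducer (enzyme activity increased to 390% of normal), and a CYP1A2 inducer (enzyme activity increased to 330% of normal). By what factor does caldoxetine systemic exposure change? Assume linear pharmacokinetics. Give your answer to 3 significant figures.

0.404

The CYP2E1 pathway (27% of clearance) rises to 3.9× activity: 0.27 × 3.9 = 1.053.
The CYP1A2 pathway (30% of clearance) is boosted to 3.3× activity: 0.3 × 3.3 = 0.99.
Non-CYP routes (43%) are unchanged.
New clearance relative to baseline: 1.053 + 0.99 + 0.43 = 2.473.
Systemic exposure ∝ 1/CL: fold-change = 1 / 2.473 = 0.404.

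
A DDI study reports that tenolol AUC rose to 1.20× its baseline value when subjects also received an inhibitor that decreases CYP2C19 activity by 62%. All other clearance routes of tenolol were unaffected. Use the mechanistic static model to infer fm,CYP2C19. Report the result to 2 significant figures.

0.27

Call the CYP2C19 fraction fm. After the interaction, CL_new/CL_old = fm × 0.38 + (1 − fm).
AUC ratio = 1 / (new CL fraction), so new CL fraction = 1 / 1.20 = 0.8333.
fm × 0.38 + 1 − fm = 0.8333  ⇒  fm × (0.38 − 1) = −0.1667  ⇒  fm = 0.27.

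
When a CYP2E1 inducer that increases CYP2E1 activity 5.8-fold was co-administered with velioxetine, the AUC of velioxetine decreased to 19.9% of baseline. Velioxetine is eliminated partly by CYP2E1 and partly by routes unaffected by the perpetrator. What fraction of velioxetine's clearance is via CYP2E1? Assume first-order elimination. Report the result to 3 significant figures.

0.839

Let x = fm,CYP2E1. Because AUC ∝ 1/CL, relative clearance rose to 1/0.199 = 5.025.
Setting x·5.8 + (1 − x) = 5.025 and solving: x = (5.025 − 1)/(5.8 − 1) = 0.839.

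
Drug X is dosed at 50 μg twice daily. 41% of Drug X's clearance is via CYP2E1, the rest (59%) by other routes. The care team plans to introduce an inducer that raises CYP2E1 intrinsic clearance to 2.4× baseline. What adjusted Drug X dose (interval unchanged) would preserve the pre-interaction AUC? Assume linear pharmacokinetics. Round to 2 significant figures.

79 μg

The CYP2E1 pathway (41% of clearance) is boosted to 2.4× activity: 0.41 × 2.4 = 0.984.
The remaining 59% of clearance is unaffected.
New clearance relative to baseline: 0.984 + 0.59 = 1.574.
To maintain the same steady-state level, dose must scale with clearance: new dose = 50 × 1.574 = 79 μg.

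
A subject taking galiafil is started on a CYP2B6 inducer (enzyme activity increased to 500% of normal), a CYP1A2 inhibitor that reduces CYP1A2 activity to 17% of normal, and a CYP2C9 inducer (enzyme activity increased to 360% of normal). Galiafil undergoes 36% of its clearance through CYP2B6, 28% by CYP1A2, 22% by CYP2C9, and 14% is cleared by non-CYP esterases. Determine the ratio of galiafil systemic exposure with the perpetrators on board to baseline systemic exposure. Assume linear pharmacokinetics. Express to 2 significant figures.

CYP2B6: 0.36 × 5 = 1.8
CYP1A2: 0.28 × 0.17 = 0.0476
CYP2C9: 0.22 × 3.6 = 0.792
Other: 0.14 (unchanged)
CL_new/CL_old = 1.8 + 0.0476 + 0.792 + 0.14 = 2.7796.
Because systemic exposure varies inversely with clearance, the combined effect is 1 / 2.7796 = 0.36.

0.36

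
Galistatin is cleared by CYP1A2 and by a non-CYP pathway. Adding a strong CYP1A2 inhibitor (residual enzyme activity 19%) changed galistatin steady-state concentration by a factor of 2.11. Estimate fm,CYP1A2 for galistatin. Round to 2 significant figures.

CL'/CL = 1 / 2.11 = 0.4739
0.19·fm + (1 − fm) = 0.4739
fm = (0.4739 − 1) / (0.19 − 1) = 0.65

0.65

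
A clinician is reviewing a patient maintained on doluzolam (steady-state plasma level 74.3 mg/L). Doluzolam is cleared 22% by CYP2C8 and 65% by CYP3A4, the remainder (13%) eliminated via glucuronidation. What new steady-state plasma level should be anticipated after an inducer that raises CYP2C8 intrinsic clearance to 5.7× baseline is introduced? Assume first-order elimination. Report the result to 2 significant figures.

CYP2C8: 0.22 × 5.7 = 1.254
CYP3A4: 0.65 (unchanged)
Other: 0.13 (unchanged)
New clearance relative to baseline: 1.254 + 0.65 + 0.13 = 2.034.
Steady-state plasma level ∝ 1/CL, so new value = 74.3 / 2.034 = 37 mg/L.

37 mg/L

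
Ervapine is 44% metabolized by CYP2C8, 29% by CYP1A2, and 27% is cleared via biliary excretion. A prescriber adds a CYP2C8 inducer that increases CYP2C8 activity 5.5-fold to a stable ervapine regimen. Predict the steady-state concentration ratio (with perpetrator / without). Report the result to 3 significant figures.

0.336

The CYP2C8 pathway (44% of clearance) is boosted to 5.5× activity: 0.44 × 5.5 = 2.42.
CYP1A2 (29%) and the residual 27% are unaffected.
Relative clearance = 2.42 + 0.29 + 0.27 = 2.98.
Steady-state concentration is inversely proportional to clearance, so the fold-change is 1 / 2.98 = 0.336.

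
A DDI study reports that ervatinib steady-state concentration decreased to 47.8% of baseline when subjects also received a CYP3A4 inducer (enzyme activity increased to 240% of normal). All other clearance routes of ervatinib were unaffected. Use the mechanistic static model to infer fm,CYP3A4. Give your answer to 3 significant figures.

CL'/CL = 1 / 0.478 = 2.092
2.4·fm + (1 − fm) = 2.092
fm = (2.092 − 1) / (2.4 − 1) = 0.780

0.780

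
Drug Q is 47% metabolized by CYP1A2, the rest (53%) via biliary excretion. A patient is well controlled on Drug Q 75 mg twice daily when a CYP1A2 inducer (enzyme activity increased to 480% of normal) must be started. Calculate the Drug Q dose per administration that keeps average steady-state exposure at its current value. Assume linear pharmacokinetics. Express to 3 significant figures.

CYP1A2: 0.47 × 4.8 = 2.256
Other: 0.53 (unchanged)
Relative clearance = 2.256 + 0.53 = 2.786.
Exposure is unchanged when dose changes in proportion to clearance. New dose = 75 mg × 2.786 = 209 mg.

209 mg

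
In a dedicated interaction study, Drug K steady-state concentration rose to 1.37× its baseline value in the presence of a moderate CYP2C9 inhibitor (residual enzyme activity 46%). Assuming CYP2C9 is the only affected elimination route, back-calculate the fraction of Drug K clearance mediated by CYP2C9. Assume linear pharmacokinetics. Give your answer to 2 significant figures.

0.50

Call the CYP2C9 fraction fm. After the interaction, CL_new/CL_old = fm × 0.46 + (1 − fm).
Steady-state concentration ratio = 1 / (new CL fraction), so new CL fraction = 1 / 1.37 = 0.7299.
fm × 0.46 + 1 − fm = 0.7299  ⇒  fm × (0.46 − 1) = −0.2701  ⇒  fm = 0.50.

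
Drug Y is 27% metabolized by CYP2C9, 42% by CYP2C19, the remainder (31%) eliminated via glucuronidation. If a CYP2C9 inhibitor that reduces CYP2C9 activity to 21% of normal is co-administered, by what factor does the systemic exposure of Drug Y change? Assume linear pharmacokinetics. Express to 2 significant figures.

1.3

The CYP2C9 pathway (27% of clearance) falls to 0.21× activity: 0.27 × 0.21 = 0.0567.
CYP2C19 (42%) and the residual 31% are unaffected.
Relative clearance = 0.0567 + 0.42 + 0.31 = 0.7867.
Since systemic exposure ∝ 1/CL, the ratio is 1 / 0.7867 = 1.3.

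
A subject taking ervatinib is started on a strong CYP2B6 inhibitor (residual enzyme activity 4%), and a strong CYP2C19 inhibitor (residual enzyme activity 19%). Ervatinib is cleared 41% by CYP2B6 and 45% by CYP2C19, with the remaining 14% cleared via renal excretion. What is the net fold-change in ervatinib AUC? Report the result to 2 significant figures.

The CYP2B6 pathway (41% of clearance) is reduced to 0.04× activity: 0.41 × 0.04 = 0.0164.
The CYP2C19 pathway (45% of clearance) drops to 0.19× activity: 0.45 × 0.19 = 0.0855.
The remaining 14% of clearance is unaffected.
Relative clearance = 0.0164 + 0.0855 + 0.14 = 0.2419.
AUC ∝ 1/CL: fold-change = 1 / 0.2419 = 4.1.

4.1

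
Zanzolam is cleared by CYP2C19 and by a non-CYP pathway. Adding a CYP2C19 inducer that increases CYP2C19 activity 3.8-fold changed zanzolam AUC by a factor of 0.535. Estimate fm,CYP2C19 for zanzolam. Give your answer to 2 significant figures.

0.31

CL'/CL = 1 / 0.535 = 1.869
3.8·fm + (1 − fm) = 1.869
fm = (1.869 − 1) / (3.8 − 1) = 0.31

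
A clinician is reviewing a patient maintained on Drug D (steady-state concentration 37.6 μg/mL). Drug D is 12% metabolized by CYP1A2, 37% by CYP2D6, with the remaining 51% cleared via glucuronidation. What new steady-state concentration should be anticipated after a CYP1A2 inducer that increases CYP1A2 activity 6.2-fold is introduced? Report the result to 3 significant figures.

23.2 μg/mL

CYP1A2: 0.12 × 6.2 = 0.744
CYP2D6: 0.37 (unchanged)
Other: 0.51 (unchanged)
Relative clearance = 0.744 + 0.37 + 0.51 = 1.624.
With dosing unchanged, steady-state concentration scales as 1/CL: 37.6 / 1.624 = 23.2 μg/mL.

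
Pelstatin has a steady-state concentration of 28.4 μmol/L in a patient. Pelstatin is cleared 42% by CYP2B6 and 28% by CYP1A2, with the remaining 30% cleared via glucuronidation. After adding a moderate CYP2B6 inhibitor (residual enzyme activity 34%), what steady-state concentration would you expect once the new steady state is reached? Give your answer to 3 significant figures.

39.3 μmol/L

CYP2B6: 0.42 × 0.34 = 0.1428
CYP1A2: 0.28 (unchanged)
Other: 0.3 (unchanged)
CL_new/CL_old = 0.1428 + 0.28 + 0.3 = 0.7228.
Steady-state concentration ∝ 1/CL, so new value = 28.4 / 0.7228 = 39.3 μmol/L.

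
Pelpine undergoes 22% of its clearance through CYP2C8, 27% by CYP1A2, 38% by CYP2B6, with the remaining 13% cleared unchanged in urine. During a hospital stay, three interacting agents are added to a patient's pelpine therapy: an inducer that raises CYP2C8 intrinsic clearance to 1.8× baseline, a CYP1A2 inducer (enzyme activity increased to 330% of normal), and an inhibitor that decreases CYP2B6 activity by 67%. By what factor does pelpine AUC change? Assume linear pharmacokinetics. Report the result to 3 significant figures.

0.648

The CYP2C8 pathway (22% of clearance) increases to 1.8× activity: 0.22 × 1.8 = 0.396.
The CYP1A2 pathway (27% of clearance) is boosted to 3.3× activity: 0.27 × 3.3 = 0.891.
The CYP2B6 pathway (38% of clearance) drops to 0.33× activity: 0.38 × 0.33 = 0.1254.
The remaining 13% of clearance is unaffected.
CL_new/CL_old = 0.396 + 0.891 + 0.1254 + 0.13 = 1.5424.
AUC ∝ 1/CL: fold-change = 1 / 1.5424 = 0.648.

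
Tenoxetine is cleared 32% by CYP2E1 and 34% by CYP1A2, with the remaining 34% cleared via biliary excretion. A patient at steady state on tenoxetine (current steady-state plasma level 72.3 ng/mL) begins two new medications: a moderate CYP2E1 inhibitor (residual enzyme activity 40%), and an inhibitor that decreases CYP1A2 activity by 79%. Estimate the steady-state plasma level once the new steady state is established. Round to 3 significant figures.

The CYP2E1 pathway (32% of clearance) is reduced to 0.4× activity: 0.32 × 0.4 = 0.128.
The CYP1A2 pathway (34% of clearance) is reduced to 0.21× activity: 0.34 × 0.21 = 0.0714.
Non-CYP routes (34%) are unchanged.
CL_new/CL_old = 0.128 + 0.0714 + 0.34 = 0.5394.
New steady-state plasma level = 72.3 / 0.5394 = 134 ng/mL (concentration scales inversely with clearance).

134 ng/mL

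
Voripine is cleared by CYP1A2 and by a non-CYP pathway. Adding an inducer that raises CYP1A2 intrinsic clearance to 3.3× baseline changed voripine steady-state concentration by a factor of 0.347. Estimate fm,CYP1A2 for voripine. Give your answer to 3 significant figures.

Write x for the fraction cleared via CYP1A2. The observed steady-state concentration change means clearance rose to 1/0.347 = 2.882 of baseline.
Setting x·3.3 + (1 − x) = 2.882 and solving: x = (2.882 − 1)/(3.3 − 1) = 0.818.

0.818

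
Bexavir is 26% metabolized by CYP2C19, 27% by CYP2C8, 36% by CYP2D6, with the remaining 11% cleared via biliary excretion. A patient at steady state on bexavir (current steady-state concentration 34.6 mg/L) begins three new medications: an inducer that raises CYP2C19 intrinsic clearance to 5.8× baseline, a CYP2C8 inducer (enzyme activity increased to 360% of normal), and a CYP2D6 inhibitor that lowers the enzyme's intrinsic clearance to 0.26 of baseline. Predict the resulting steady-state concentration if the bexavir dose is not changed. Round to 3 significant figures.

The CYP2C19 pathway (26% of clearance) rises to 5.8× activity: 0.26 × 5.8 = 1.508.
The CYP2C8 pathway (27% of clearance) increases to 3.6× activity: 0.27 × 3.6 = 0.972.
The CYP2D6 pathway (36% of clearance) drops to 0.26× activity: 0.36 × 0.26 = 0.0936.
The remaining 11% of clearance is unaffected.
CL_new/CL_old = 1.508 + 0.972 + 0.0936 + 0.11 = 2.6836.
Dividing the baseline by the relative clearance: 34.6 / 2.6836 = 12.9 mg/L.

12.9 mg/L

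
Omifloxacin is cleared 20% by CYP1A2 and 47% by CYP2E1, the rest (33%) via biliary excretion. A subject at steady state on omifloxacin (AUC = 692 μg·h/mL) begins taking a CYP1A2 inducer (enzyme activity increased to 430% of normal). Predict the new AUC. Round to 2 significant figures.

The CYP1A2 pathway (20% of clearance) is boosted to 4.3× activity: 0.2 × 4.3 = 0.86.
CYP2E1 (47%) and the residual 33% are unaffected.
New clearance relative to baseline: 0.86 + 0.47 + 0.33 = 1.66.
AUC ∝ 1/CL, so new value = 692 / 1.66 = 4.2 × 10² μg·h/mL.

4.2 × 10² μg·h/mL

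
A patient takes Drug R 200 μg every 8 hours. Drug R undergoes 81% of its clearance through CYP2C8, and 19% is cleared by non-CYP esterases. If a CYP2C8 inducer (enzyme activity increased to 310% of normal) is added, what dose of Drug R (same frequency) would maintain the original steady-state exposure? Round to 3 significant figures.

The CYP2C8 pathway (81% of clearance) is boosted to 3.1× activity: 0.81 × 3.1 = 2.511.
The remaining 19% of clearance is unaffected.
CL_new/CL_old = 2.511 + 0.19 = 2.701.
To maintain the same steady-state level, dose must scale with clearance: new dose = 200 × 2.701 = 540 μg.

540 μg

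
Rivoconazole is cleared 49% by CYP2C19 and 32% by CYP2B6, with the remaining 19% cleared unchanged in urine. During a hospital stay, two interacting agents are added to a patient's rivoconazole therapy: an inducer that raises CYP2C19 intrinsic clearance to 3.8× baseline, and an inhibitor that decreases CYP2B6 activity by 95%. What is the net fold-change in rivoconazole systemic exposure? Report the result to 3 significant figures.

The CYP2C19 pathway (49% of clearance) increases to 3.8× activity: 0.49 × 3.8 = 1.862.
The CYP2B6 pathway (32% of clearance) falls to 0.05× activity: 0.32 × 0.05 = 0.016.
Non-CYP routes (19%) are unchanged.
CL_new/CL_old = 1.862 + 0.016 + 0.19 = 2.068.
Because systemic exposure varies inversely with clearance, the combined effect is 1 / 2.068 = 0.484.

0.484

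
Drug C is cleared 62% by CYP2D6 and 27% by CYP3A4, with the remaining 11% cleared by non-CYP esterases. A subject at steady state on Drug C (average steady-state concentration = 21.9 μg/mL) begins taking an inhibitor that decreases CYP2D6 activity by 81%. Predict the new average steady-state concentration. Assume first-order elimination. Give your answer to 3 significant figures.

44.0 μg/mL

The CYP2D6 pathway (62% of clearance) drops to 0.19× activity: 0.62 × 0.19 = 0.1178.
CYP3A4 (27%) and the residual 11% are unaffected.
New clearance relative to baseline: 0.1178 + 0.27 + 0.11 = 0.4978.
New average steady-state concentration = baseline ÷ relative clearance = 21.9 / 0.4978 = 44.0 μg/mL.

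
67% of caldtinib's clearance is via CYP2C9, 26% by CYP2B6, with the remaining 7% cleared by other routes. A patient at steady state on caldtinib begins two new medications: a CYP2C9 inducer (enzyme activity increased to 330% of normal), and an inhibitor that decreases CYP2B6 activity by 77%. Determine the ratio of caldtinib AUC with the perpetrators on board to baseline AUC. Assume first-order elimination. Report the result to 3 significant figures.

0.427

The CYP2C9 pathway (67% of clearance) is boosted to 3.3× activity: 0.67 × 3.3 = 2.211.
The CYP2B6 pathway (26% of clearance) drops to 0.23× activity: 0.26 × 0.23 = 0.0598.
Non-CYP routes (7%) are unchanged.
New clearance relative to baseline: 2.211 + 0.0598 + 0.07 = 2.3408.
Net AUC ratio = 1 / 2.3408 = 0.427.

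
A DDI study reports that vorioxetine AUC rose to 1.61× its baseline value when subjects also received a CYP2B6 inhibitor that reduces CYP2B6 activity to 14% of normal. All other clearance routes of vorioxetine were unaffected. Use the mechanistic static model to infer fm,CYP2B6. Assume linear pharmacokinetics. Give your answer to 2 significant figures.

CL'/CL = 1 / 1.61 = 0.6211
0.14·fm + (1 − fm) = 0.6211
fm = (0.6211 − 1) / (0.14 − 1) = 0.44

0.44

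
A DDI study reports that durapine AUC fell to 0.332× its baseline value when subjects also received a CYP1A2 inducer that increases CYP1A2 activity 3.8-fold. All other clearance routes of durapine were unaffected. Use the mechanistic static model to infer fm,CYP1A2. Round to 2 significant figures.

0.72

Let fm be the CYP1A2 fraction. New clearance relative to baseline = fm × 3.8 + (1 − fm).
AUC ratio = 1 / (new CL fraction), so new CL fraction = 1 / 0.332 = 3.012.
fm × 3.8 + 1 − fm = 3.012  ⇒  fm × (3.8 − 1) = 2.012  ⇒  fm = 0.72.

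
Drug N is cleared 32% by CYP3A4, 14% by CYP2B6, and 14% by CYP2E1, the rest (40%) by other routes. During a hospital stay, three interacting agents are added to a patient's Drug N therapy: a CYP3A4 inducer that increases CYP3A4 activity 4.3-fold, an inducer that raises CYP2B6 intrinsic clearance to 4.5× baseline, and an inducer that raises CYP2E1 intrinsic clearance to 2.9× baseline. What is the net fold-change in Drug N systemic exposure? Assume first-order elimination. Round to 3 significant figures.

The CYP3A4 pathway (32% of clearance) rises to 4.3× activity: 0.32 × 4.3 = 1.376.
The CYP2B6 pathway (14% of clearance) rises to 4.5× activity: 0.14 × 4.5 = 0.63.
The CYP2E1 pathway (14% of clearance) rises to 2.9× activity: 0.14 × 2.9 = 0.406.
The remaining 40% of clearance is unaffected.
New clearance relative to baseline: 1.376 + 0.63 + 0.406 + 0.4 = 2.812.
Because systemic exposure varies inversely with clearance, the combined effect is 1 / 2.812 = 0.356.

0.356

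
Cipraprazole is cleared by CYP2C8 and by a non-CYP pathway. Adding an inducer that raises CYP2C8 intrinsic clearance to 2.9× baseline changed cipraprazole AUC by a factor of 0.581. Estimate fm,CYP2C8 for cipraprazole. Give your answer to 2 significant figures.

CL'/CL = 1 / 0.581 = 1.721
2.9·fm + (1 − fm) = 1.721
fm = (1.721 − 1) / (2.9 − 1) = 0.38

0.38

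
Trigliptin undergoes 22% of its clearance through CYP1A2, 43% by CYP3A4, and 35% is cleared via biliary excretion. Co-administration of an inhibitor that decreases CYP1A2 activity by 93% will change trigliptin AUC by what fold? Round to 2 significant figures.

1.3

CYP1A2: 0.22 × 0.07 = 0.0154
CYP3A4: 0.43 (unchanged)
Other: 0.35 (unchanged)
New clearance relative to baseline: 0.0154 + 0.43 + 0.35 = 0.7954.
Since AUC ∝ 1/CL, the ratio is 1 / 0.7954 = 1.3.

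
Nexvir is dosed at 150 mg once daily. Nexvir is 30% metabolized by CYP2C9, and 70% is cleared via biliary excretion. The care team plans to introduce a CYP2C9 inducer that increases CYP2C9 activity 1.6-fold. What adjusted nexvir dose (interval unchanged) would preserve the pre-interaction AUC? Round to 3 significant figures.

The CYP2C9 pathway (30% of clearance) increases to 1.6× activity: 0.3 × 1.6 = 0.48.
The remaining 70% of clearance is unaffected.
CL_new/CL_old = 0.48 + 0.7 = 1.18.
Css,avg = (dose rate)/CL, so holding Css fixed requires dose ∝ CL: 150 × 1.18 = 177 mg.

177 mg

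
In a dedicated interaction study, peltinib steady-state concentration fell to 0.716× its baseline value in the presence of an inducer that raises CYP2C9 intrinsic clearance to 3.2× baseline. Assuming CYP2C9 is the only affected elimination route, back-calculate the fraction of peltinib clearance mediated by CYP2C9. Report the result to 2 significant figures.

CL'/CL = 1 / 0.716 = 1.397
3.2·fm + (1 − fm) = 1.397
fm = (1.397 − 1) / (3.2 − 1) = 0.18

0.18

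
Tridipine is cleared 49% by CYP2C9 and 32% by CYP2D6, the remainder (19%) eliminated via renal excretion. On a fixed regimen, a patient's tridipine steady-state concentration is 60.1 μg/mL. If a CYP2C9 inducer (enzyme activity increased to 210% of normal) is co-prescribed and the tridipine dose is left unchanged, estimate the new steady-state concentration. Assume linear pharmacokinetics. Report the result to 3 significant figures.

39.1 μg/mL

CYP2C9: 0.49 × 2.1 = 1.029
CYP2D6: 0.32 (unchanged)
Other: 0.19 (unchanged)
New clearance relative to baseline: 1.029 + 0.32 + 0.19 = 1.539.
Steady-state concentration ∝ 1/CL, so new value = 60.1 / 1.539 = 39.1 μg/mL.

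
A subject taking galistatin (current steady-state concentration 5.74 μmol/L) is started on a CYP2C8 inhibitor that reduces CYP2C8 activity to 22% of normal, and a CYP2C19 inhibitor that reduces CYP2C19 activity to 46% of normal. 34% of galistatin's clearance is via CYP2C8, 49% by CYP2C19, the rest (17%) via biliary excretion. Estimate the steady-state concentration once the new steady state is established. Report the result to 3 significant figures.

12.2 μmol/L

The CYP2C8 pathway (34% of clearance) falls to 0.22× activity: 0.34 × 0.22 = 0.0748.
The CYP2C19 pathway (49% of clearance) drops to 0.46× activity: 0.49 × 0.46 = 0.2254.
Non-CYP routes (17%) are unchanged.
New clearance relative to baseline: 0.0748 + 0.2254 + 0.17 = 0.4702.
New steady-state concentration = 5.74 / 0.4702 = 12.2 μmol/L (concentration scales inversely with clearance).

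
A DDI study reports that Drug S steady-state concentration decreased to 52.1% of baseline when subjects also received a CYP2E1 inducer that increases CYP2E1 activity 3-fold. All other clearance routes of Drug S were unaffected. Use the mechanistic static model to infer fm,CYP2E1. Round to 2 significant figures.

Let x = fm,CYP2E1. Because steady-state concentration ∝ 1/CL, relative clearance rose to 1/0.521 = 1.919.
Setting x·3 + (1 − x) = 1.919 and solving: x = (1.919 − 1)/(3 − 1) = 0.46.

0.46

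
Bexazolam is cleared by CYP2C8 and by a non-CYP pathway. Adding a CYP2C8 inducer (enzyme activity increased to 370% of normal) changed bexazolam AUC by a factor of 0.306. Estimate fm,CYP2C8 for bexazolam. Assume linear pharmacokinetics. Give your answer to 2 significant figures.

Let fm be the CYP2C8 fraction. New clearance relative to baseline = fm × 3.7 + (1 − fm).
AUC ratio = 1 / (new CL fraction), so new CL fraction = 1 / 0.306 = 3.268.
fm × 3.7 + 1 − fm = 3.268  ⇒  fm × (3.7 − 1) = 2.268  ⇒  fm = 0.84.

0.84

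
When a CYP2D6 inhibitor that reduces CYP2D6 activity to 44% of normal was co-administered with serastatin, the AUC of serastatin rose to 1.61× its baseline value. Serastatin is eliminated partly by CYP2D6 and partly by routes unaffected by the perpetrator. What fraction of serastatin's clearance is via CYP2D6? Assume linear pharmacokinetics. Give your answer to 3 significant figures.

0.677

CL'/CL = 1 / 1.61 = 0.6211
0.44·fm + (1 − fm) = 0.6211
fm = (0.6211 − 1) / (0.44 − 1) = 0.677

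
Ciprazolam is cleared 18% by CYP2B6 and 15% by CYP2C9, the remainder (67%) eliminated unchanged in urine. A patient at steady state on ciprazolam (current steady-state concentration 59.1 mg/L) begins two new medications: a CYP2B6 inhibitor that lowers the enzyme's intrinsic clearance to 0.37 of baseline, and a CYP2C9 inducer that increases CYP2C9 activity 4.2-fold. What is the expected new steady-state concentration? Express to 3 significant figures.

43.2 mg/L

CYP2B6: 0.18 × 0.37 = 0.0666
CYP2C9: 0.15 × 4.2 = 0.63
Other: 0.67 (unchanged)
Relative clearance = 0.0666 + 0.63 + 0.67 = 1.3666.
New steady-state concentration = 59.1 / 1.3666 = 43.2 mg/L (concentration scales inversely with clearance).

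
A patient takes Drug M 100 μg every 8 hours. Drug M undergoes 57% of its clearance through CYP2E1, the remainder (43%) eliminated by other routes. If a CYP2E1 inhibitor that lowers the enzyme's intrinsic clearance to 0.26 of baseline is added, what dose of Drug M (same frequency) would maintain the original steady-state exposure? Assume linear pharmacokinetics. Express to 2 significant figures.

The CYP2E1 pathway (57% of clearance) is reduced to 0.26× activity: 0.57 × 0.26 = 0.1482.
The remaining 43% of clearance is unaffected.
New clearance relative to baseline: 0.1482 + 0.43 = 0.5782.
To maintain the same steady-state level, dose must scale with clearance: new dose = 100 × 0.5782 = 58 μg.

58 μg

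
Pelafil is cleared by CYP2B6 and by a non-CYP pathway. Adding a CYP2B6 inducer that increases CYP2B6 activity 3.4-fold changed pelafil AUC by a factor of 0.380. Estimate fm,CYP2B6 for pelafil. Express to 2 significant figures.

0.68

Write x for the fraction cleared via CYP2B6. The observed AUC change means clearance rose to 1/0.380 = 2.632 of baseline.
Only the CYP2B6 route changed, so 2.632 = x·3.4 + (1 − x), giving x = 0.68.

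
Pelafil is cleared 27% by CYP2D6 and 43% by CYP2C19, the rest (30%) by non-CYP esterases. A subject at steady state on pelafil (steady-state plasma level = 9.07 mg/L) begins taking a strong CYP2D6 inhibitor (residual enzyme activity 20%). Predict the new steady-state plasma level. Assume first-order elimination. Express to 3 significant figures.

The CYP2D6 pathway (27% of clearance) falls to 0.2× activity: 0.27 × 0.2 = 0.054.
CYP2C19 (43%) and the residual 30% are unaffected.
CL_new/CL_old = 0.054 + 0.43 + 0.3 = 0.784.
With dosing unchanged, steady-state plasma level scales as 1/CL: 9.07 / 0.784 = 11.6 mg/L.

11.6 mg/L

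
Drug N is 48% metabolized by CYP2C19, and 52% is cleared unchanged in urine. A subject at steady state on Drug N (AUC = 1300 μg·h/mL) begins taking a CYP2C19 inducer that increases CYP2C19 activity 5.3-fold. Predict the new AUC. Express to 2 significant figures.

The CYP2C19 pathway (48% of clearance) increases to 5.3× activity: 0.48 × 5.3 = 2.544.
Non-CYP routes (52%) are unchanged.
CL_new/CL_old = 2.544 + 0.52 = 3.064.
With dosing unchanged, AUC scales as 1/CL: 1300 / 3.064 = 4.2 × 10² μg·h/mL.

4.2 × 10² μg·h/mL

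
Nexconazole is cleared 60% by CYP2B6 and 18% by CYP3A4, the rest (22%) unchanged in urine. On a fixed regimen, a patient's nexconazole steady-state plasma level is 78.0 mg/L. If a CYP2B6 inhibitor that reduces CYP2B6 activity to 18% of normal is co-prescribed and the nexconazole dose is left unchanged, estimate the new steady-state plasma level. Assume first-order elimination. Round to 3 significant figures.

The CYP2B6 pathway (60% of clearance) falls to 0.18× activity: 0.6 × 0.18 = 0.108.
CYP3A4 (18%) and the residual 22% are unaffected.
CL_new/CL_old = 0.108 + 0.18 + 0.22 = 0.508.
New steady-state plasma level = baseline ÷ relative clearance = 78.0 / 0.508 = 154 mg/L.

154 mg/L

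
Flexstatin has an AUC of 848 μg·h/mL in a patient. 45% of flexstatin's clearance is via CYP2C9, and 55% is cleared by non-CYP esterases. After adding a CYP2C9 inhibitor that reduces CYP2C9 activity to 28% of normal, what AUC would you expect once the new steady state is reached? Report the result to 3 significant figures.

The CYP2C9 pathway (45% of clearance) is reduced to 0.28× activity: 0.45 × 0.28 = 0.126.
The remaining 55% of clearance is unaffected.
Relative clearance = 0.126 + 0.55 = 0.676.
With dosing unchanged, AUC scales as 1/CL: 848 / 0.676 = 1.25 × 10³ μg·h/mL.

1.25 × 10³ μg·h/mL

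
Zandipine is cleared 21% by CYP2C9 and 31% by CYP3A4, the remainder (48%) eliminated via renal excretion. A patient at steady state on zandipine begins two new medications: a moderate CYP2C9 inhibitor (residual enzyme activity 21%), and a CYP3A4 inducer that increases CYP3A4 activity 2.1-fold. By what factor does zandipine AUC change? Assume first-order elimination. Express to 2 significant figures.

0.85

The CYP2C9 pathway (21% of clearance) is reduced to 0.21× activity: 0.21 × 0.21 = 0.0441.
The CYP3A4 pathway (31% of clearance) increases to 2.1× activity: 0.31 × 2.1 = 0.651.
The remaining 48% of clearance is unaffected.
Relative clearance = 0.0441 + 0.651 + 0.48 = 1.1751.
Net AUC ratio = 1 / 1.1751 = 0.85.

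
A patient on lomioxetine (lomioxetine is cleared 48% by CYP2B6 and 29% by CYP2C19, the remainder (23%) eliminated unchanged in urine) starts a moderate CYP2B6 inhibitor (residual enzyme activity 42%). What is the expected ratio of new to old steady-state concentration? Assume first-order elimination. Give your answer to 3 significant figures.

The CYP2B6 pathway (48% of clearance) drops to 0.42× activity: 0.48 × 0.42 = 0.2016.
CYP2C19 (29%) and the residual 23% are unaffected.
New clearance relative to baseline: 0.2016 + 0.29 + 0.23 = 0.7216.
Steady-state concentration ratio = CL_old/CL_new = 1 / 0.7216 = 1.39.

1.39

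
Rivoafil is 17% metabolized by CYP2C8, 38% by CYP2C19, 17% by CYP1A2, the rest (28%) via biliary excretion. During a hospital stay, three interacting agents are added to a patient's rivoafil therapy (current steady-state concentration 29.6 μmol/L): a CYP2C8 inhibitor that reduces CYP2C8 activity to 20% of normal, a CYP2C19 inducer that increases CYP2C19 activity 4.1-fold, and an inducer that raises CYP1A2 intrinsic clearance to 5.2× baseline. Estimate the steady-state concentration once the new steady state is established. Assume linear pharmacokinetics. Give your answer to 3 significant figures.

CYP2C8: 0.17 × 0.2 = 0.034
CYP2C19: 0.38 × 4.1 = 1.558
CYP1A2: 0.17 × 5.2 = 0.884
Other: 0.28 (unchanged)
Relative clearance = 0.034 + 1.558 + 0.884 + 0.28 = 2.756.
Dividing the baseline by the relative clearance: 29.6 / 2.756 = 10.7 μmol/L.

10.7 μmol/L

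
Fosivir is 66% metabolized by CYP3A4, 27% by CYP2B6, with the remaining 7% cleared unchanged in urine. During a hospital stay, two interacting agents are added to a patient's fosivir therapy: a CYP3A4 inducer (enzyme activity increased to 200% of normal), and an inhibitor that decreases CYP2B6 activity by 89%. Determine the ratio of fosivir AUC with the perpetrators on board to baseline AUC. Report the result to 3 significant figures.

0.704

CYP3A4: 0.66 × 2 = 1.32
CYP2B6: 0.27 × 0.11 = 0.0297
Other: 0.07 (unchanged)
Relative clearance = 1.32 + 0.0297 + 0.07 = 1.4197.
Because AUC varies inversely with clearance, the combined effect is 1 / 1.4197 = 0.704.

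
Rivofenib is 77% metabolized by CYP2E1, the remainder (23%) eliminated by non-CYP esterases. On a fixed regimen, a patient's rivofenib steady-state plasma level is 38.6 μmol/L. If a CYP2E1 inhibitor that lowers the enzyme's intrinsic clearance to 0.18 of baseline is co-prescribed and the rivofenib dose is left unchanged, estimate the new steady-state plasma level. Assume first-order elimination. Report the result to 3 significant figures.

The CYP2E1 pathway (77% of clearance) drops to 0.18× activity: 0.77 × 0.18 = 0.1386.
The remaining 23% of clearance is unaffected.
Relative clearance = 0.1386 + 0.23 = 0.3686.
Steady-state plasma level ∝ 1/CL, so new value = 38.6 / 0.3686 = 105 μmol/L.

105 μmol/L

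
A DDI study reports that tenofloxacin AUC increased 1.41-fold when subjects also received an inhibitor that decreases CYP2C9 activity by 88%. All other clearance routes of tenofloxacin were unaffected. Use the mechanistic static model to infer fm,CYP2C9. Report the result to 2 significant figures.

CL'/CL = 1 / 1.41 = 0.7092
0.12·fm + (1 − fm) = 0.7092
fm = (0.7092 − 1) / (0.12 − 1) = 0.33

0.33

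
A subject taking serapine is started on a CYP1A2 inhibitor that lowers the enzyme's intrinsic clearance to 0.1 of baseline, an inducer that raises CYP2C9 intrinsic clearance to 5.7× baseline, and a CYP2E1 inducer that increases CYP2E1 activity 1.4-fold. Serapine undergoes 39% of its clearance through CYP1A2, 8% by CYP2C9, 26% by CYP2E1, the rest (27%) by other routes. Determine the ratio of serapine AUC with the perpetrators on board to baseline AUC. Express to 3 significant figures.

0.886

The CYP1A2 pathway (39% of clearance) falls to 0.1× activity: 0.39 × 0.1 = 0.039.
The CYP2C9 pathway (8% of clearance) rises to 5.7× activity: 0.08 × 5.7 = 0.456.
The CYP2E1 pathway (26% of clearance) rises to 1.4× activity: 0.26 × 1.4 = 0.364.
The remaining 27% of clearance is unaffected.
New clearance relative to baseline: 0.039 + 0.456 + 0.364 + 0.27 = 1.129.
Because AUC varies inversely with clearance, the combined effect is 1 / 1.129 = 0.886.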